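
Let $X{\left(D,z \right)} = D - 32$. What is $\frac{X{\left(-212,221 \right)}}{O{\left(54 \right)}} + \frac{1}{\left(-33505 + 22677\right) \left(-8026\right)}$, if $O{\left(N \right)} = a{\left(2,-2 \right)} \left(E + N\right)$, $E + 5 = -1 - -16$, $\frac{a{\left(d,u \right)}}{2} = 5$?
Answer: $- \frac{662654631}{1738110560} \approx -0.38125$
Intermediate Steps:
$a{\left(d,u \right)} = 10$ ($a{\left(d,u \right)} = 2 \cdot 5 = 10$)
$E = 10$ ($E = -5 - -15 = -5 + \left(-1 + 16\right) = -5 + 15 = 10$)
$X{\left(D,z \right)} = -32 + D$
$O{\left(N \right)} = 100 + 10 N$ ($O{\left(N \right)} = 10 \left(10 + N\right) = 100 + 10 N$)
$\frac{X{\left(-212,221 \right)}}{O{\left(54 \right)}} + \frac{1}{\left(-33505 + 22677\right) \left(-8026\right)} = \frac{-32 - 212}{100 + 10 \cdot 54} + \frac{1}{\left(-33505 + 22677\right) \left(-8026\right)} = - \frac{244}{100 + 540} + \frac{1}{-10828} \left(- \frac{1}{8026}\right) = - \frac{244}{640} - - \frac{1}{86905528} = \left(-244\right) \frac{1}{640} + \frac{1}{86905528} = - \frac{61}{160} + \frac{1}{86905528} = - \frac{662654631}{1738110560}$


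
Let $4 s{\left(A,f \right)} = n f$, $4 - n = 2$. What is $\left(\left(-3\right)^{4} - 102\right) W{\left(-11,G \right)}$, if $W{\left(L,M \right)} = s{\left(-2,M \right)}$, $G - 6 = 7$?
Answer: $- \frac{273}{2} \approx -136.5$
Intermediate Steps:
$n = 2$ ($n = 4 - 2 = 2$)
$G = 13$ ($G = 6 + 7 = 13$)
$s{\left(A,f \right)} = \frac{f}{2}$ ($s{\left(A,f \right)} = \frac{2 f}{4} = \frac{f}{2}$)
$W{\left(L,M \right)} = \frac{M}{2}$
$\left(\left(-3\right)^{4} - 102\right) W{\left(-11,G \right)} = \left(\left(-3\right)^{4} - 102\right) \frac{1}{2} \cdot 13 = \left(81 - 102\right) \frac{13}{2} = \left(-21\right) \frac{13}{2} = - \frac{273}{2}$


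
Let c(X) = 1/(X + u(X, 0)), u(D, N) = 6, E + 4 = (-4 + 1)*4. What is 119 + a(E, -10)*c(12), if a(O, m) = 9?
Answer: 239/2 ≈ 119.50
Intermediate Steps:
E = -16 (E = -4 + (-4 + 1)*4 = -4 - 3*4 = -4 - 12 = -16)
c(X) = 1/(6 + X) (c(X) = 1/(X + 6) = 1/(6 + X))
119 + a(E, -10)*c(12) = 119 + 9/(6 + 12) = 119 + 9/18 = 119 + 9*(1/18) = 119 + ½ = 239/2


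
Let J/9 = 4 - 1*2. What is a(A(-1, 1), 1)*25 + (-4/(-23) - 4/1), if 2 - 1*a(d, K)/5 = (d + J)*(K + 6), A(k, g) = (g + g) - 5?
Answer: -296213/23 ≈ -12879.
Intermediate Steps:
A(k, g) = -5 + 2*g (A(k, g) = 2*g - 5 = -5 + 2*g)
J = 18 (J = 9*(4 - 1*2) = 9*(4 - 2) = 9*2 = 18)
a(d, K) = 10 - 5*(6 + K)*(18 + d) (a(d, K) = 10 - 5*(d + 18)*(K + 6) = 10 - 5*(18 + d)*(6 + K) = 10 - 5*(6 + K)*(18 + d))
a(A(-1, 1), 1)*25 + (-4/(-23) - 4/1) = (-530 - 90*1 - 30*(-5 + 2*1) - 5*1*(-5 + 2*1))*25 + (-4/(-23) - 4/1) = (-530 - 90 - 30*(-5 + 2) - 5*1*(-5 + 2))*25 + (-4*(-1/23) - 4*1) = (-530 - 90 - 30*(-3) - 5*1*(-3))*25 + (4/23 - 4) = (-530 - 90 + 90 + 15)*25 - 88/23 = -515*25 - 88/23 = -12875 - 88/23 = -296213/23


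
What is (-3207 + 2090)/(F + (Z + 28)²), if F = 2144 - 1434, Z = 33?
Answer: -1117/4431 ≈ -0.25209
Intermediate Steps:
F = 710
(-3207 + 2090)/(F + (Z + 28)²) = (-3207 + 2090)/(710 + (33 + 28)²) = -1117/(710 + 61²) = -1117/(710 + 3721) = -1117/4431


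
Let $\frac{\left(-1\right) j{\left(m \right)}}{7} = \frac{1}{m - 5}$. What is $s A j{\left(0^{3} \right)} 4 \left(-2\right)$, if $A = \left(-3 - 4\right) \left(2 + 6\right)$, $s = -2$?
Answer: $- \frac{6272}{5} \approx -1254.4$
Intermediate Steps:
$j{\left(m \right)} = - \frac{7}{-5 + m}$ ($j{\left(m \right)} = - \frac{7}{m - 5} = - \frac{7}{-5 + m}$)
$A = -56$ ($A = \left(-7\right) 8 = -56$)
$s A j{\left(0^{3} \right)} 4 \left(-2\right) = \left(-2\right) \left(-56\right) - \frac{7}{-5 + 0^{3}} \cdot 4 \left(-2\right) = 112 - \frac{7}{-5 + 0} \cdot 4 \left(-2\right) = 112 - \frac{7}{-5} \cdot 4 \left(-2\right) = 112 \left(-7\right) \left(- \frac{1}{5}\right) 4 \left(-2\right) = 112 \cdot \frac{7}{5} \cdot 4 \left(-2\right) = 112 \cdot \frac{28}{5} \left(-2\right) = 112 \left(- \frac{56}{5}\right) = - \frac{6272}{5}$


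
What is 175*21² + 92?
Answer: 77267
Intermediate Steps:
175*21² + 92 = 175*441 + 92 = 77175 + 92 = 77267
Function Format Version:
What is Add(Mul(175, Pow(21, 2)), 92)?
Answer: 77267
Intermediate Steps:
Add(Mul(175, Pow(21, 2)), 92) = Add(Mul(175, 441), 92) = Add(77175, 92) = 77267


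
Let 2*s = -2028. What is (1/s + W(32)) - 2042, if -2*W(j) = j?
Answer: -2086813/1014 ≈ -2058.0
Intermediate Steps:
s = -1014 (s = (½)*(-2028) = -1014)
W(j) = -j/2
(1/s + W(32)) - 2042 = (1/(-1014) - ½*32) - 2042 = (-1/1014 - 16) - 2042 = -16225/1014 - 2042 = -2086813/1014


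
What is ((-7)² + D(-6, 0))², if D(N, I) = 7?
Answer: 3136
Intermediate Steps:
((-7)² + D(-6, 0))² = ((-7)² + 7)² = (49 + 7)² = 56² = 3136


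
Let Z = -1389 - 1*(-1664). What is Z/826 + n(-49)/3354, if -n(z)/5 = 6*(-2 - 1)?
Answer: 166115/461734 ≈ 0.35976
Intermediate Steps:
Z = 275 (Z = -1389 + 1664 = 275)
n(z) = 90 (n(z) = -30*(-2 - 1) = -30*(-3) = -5*(-18) = 90)
Z/826 + n(-49)/3354 = 275/826 + 90/3354 = 275*(1/826) + 90*(1/3354) = 275/826 + 15/559 = 166115/461734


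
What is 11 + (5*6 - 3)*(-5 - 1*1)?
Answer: -151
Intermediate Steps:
11 + (5*6 - 3)*(-5 - 1*1) = 11 + (30 - 3)*(-5 - 1) = 11 + 27*(-6) = 11 - 162 = -151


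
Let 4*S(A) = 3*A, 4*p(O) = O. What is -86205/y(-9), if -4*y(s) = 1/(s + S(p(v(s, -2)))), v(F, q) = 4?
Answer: -2844765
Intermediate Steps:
p(O) = O/4
S(A) = 3*A/4 (S(A) = (3*A)/4 = 3*A/4)
y(s) = -1/(4*(¾ + s)) (y(s) = -1/(4*(s + 3*((¼)*4)/4)) = -1/(4*(s + (¾)*1)) = -1/(4*(s + ¾)) = -1/(4*(¾ + s)))
-86205/y(-9) = -86205/((-1/(3 + 4*(-9)))) = -86205/((-1/(3 - 36))) = -86205/((-1/(-33))) = -86205/((-1*(-1/33))) = -86205/1/33 = -86205*33 = -2844765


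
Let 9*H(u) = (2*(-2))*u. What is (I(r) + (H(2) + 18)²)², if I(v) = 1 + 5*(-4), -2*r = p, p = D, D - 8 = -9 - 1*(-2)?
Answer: 491819329/6561 ≈ 74961.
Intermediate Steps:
H(u) = -4*u/9 (H(u) = ((2*(-2))*u)/9 = (-4*u)/9 = -4*u/9)
D = 1 (D = 8 + (-9 - 1*(-2)) = 8 + (-9 + 2) = 8 - 7 = 1)
p = 1
r = -½ (r = -½*1 = -½ ≈ -0.50000)
I(v) = -19 (I(v) = 1 - 20 = -19)
(I(r) + (H(2) + 18)²)² = (-19 + (-4/9*2 + 18)²)² = (-19 + (-8/9 + 18)²)² = (-19 + (154/9)²)² = (-19 + 23716/81)² = (22177/81)² = 491819329/6561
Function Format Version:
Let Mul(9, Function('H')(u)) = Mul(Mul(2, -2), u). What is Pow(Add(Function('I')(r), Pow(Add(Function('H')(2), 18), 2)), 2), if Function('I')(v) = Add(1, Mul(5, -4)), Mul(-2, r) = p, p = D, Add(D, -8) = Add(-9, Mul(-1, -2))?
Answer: Rational(491819329, 6561) ≈ 74961.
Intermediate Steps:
Function('H')(u) = Mul(Rational(-4, 9), u) (Function('H')(u) = Mul(Rational(1, 9), Mul(Mul(2, -2), u)) = Mul(Rational(1, 9), Mul(-4, u)) = Mul(Rational(-4, 9), u))
D = 1 (D = Add(8, Add(-9, Mul(-1, -2))) = Add(8, Add(-9, 2)) = Add(8, -7) = 1)
p = 1
r = Rational(-1, 2) (r = Mul(Rational(-1, 2), 1) = Rational(-1, 2) ≈ -0.50000)
Function('I')(v) = -19 (Function('I')(v) = Add(1, -20) = -19)
Pow(Add(Function('I')(r), Pow(Add(Function('H')(2), 18), 2)), 2) = Pow(Add(-19, Pow(Add(Mul(Rational(-4, 9), 2), 18), 2)), 2) = Pow(Add(-19, Pow(Add(Rational(-8, 9), 18), 2)), 2) = Pow(Add(-19, Pow(Rational(154, 9), 2)), 2) = Pow(Add(-19, Rational(23716, 81)), 2) = Pow(Rational(22177, 81), 2) = Rational(491819329, 6561)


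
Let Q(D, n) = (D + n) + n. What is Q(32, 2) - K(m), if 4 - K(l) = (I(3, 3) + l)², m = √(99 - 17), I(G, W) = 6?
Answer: 150 + 12*√82 ≈ 258.66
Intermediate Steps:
Q(D, n) = D + 2*n
m = √82 ≈ 9.0554
K(l) = 4 - (6 + l)²
Q(32, 2) - K(m) = (32 + 2*2) - (4 - (6 + √82)²) = (32 + 4) + (-4 + (6 + √82)²) = 36 + (-4 + (6 + √82)²) = 32 + (6 + √82)²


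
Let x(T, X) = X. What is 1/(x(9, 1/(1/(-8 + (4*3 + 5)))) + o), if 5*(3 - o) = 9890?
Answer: -1/1966 ≈ -0.00050865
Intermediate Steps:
o = -1975 (o = 3 - 1/5*9890 = 3 - 1978 = -1975)
1/(x(9, 1/(1/(-8 + (4*3 + 5)))) + o) = 1/(1/(1/(-8 + (4*3 + 5))) - 1975) = 1/(1/(1/(-8 + (12 + 5))) - 1975) = 1/(1/(1/(-8 + 17)) - 1975) = 1/(1/(1/9) - 1975) = 1/(9 - 1975) = 1/(-1966) = -1/1966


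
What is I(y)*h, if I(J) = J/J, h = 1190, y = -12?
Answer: 1190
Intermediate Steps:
I(J) = 1
I(y)*h = 1*1190 = 1190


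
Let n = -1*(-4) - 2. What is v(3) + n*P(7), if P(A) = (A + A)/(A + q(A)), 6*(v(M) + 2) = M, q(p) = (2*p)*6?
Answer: -31/26 ≈ -1.1923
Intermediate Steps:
q(p) = 12*p
n = 2 (n = 4 - 2 = 2)
v(M) = -2 + M/6
P(A) = 2/13 (P(A) = (A + A)/(A + 12*A) = (2*A)/((13*A)) = (2*A)*(1/(13*A)) = 2/13)
v(3) + n*P(7) = (-2 + (⅙)*3) + 2*(2/13) = (-2 + ½) + 4/13 = -3/2 + 4/13 = -31/26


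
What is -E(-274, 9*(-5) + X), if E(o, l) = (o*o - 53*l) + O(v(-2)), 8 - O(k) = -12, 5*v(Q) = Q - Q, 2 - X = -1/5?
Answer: -386822/5 ≈ -77364.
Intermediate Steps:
X = 11/5 (X = 2 - (-1)/5 = 2 - 1*(-⅕) = 2 + ⅕ = 11/5 ≈ 2.2000)
v(Q) = 0 (v(Q) = (Q - Q)/5 = (⅕)*0 = 0)
O(k) = 20 (O(k) = 8 - 1*(-12) = 8 + 12 = 20)
E(o, l) = 20 + o² - 53*l (E(o, l) = (o*o - 53*l) + 20 = (o² - 53*l) + 20 = 20 + o² - 53*l)
-E(-274, 9*(-5) + X) = -(20 + (-274)² - 53*(9*(-5) + 11/5)) = -(20 + 75076 - 53*(-45 + 11/5)) = -(20 + 75076 - 53*(-214/5)) = -(20 + 75076 + 11342/5) = -1*386822/5 = -386822/5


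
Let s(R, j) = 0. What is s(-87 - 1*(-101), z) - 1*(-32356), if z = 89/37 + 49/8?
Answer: 32356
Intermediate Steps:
z = 2525/296 (z = 89*(1/37) + 49*(⅛) = 89/37 + 49/8 = 2525/296 ≈ 8.5304)
s(-87 - 1*(-101), z) - 1*(-32356) = 0 - 1*(-32356) = 0 + 32356 = 32356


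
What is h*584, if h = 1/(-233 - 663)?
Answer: -73/112 ≈ -0.65179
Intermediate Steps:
h = -1/896 (h = 1/(-896) = -1/896 ≈ -0.0011161)
h*584 = -1/896*584 = -73/112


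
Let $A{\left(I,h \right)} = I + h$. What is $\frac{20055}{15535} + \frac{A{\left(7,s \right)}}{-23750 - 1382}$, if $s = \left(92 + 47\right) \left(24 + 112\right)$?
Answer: $\frac{42047975}{78085124} \approx 0.53849$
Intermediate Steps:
$s = 18904$ ($s = 139 \cdot 136 = 18904$)
$\frac{20055}{15535} + \frac{A{\left(7,s \right)}}{-23750 - 1382} = \frac{20055}{15535} + \frac{7 + 18904}{-23750 - 1382} = 20055 \cdot \frac{1}{15535} + \frac{18911}{-23750 - 1382} = \frac{4011}{3107} + \frac{18911}{-25132} = \frac{4011}{3107} + 18911 \left(- \frac{1}{25132}\right) = \frac{4011}{3107} - \frac{18911}{25132} = \frac{42047975}{78085124}$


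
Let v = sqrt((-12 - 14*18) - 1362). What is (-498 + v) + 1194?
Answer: 696 + I*sqrt(1626) ≈ 696.0 + 40.324*I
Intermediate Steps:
v = I*sqrt(1626) (v = sqrt((-12 - 252) - 1362) = sqrt(-264 - 1362) = sqrt(-1626) = I*sqrt(1626) ≈ 40.324*I)
(-498 + v) + 1194 = (-498 + I*sqrt(1626)) + 1194 = 696 + I*sqrt(1626)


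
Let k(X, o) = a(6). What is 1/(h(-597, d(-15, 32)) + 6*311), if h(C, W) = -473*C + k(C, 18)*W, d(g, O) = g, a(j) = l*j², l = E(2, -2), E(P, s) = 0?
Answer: 1/284247 ≈ 3.5181e-6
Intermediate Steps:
l = 0
a(j) = 0 (a(j) = 0*j² = 0)
k(X, o) = 0
h(C, W) = -473*C (h(C, W) = -473*C + 0*W = -473*C + 0 = -473*C)
1/(h(-597, d(-15, 32)) + 6*311) = 1/(-473*(-597) + 6*311) = 1/(282381 + 1866) = 1/284247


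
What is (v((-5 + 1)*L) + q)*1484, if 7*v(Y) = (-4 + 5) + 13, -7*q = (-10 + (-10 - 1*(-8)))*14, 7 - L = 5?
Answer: 38584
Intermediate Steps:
L = 2 (L = 7 - 1*5 = 7 - 5 = 2)
q = 24 (q = -(-10 + (-10 - 1*(-8)))*14/7 = -(-10 + (-10 + 8))*14/7 = -(-10 - 2)*14/7 = -(-12)*14/7 = -⅐*(-168) = 24)
v(Y) = 2 (v(Y) = ((-4 + 5) + 13)/7 = (1 + 13)/7 = (⅐)*14 = 2)
(v((-5 + 1)*L) + q)*1484 = (2 + 24)*1484 = 26*1484 = 38584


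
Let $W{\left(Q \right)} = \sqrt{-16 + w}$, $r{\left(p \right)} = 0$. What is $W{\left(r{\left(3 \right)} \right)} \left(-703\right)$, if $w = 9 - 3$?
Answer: $- 703 i \sqrt{10} \approx - 2223.1 i$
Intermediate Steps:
$w = 6$ ($w = 9 - 3 = 6$)
$W{\left(Q \right)} = i \sqrt{10}$ ($W{\left(Q \right)} = \sqrt{-16 + 6} = \sqrt{-10} = i \sqrt{10}$)
$W{\left(r{\left(3 \right)} \right)} \left(-703\right) = i \sqrt{10} \left(-703\right) = - 703 i \sqrt{10}$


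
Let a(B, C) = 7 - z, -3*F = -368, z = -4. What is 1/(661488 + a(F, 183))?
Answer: 1/661499 ≈ 1.5117e-6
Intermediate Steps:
F = 368/3 (F = -⅓*(-368) = 368/3 ≈ 122.67)
a(B, C) = 11 (a(B, C) = 7 - 1*(-4) = 7 + 4 = 11)
1/(661488 + a(F, 183)) = 1/(661488 + 11) = 1/661499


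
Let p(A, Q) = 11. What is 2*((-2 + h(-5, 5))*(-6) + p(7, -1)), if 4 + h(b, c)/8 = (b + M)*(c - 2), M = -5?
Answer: 3310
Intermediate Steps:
h(b, c) = -32 + 8*(-5 + b)*(-2 + c) (h(b, c) = -32 + 8*((b - 5)*(c - 2)) = -32 + 8*((-5 + b)*(-2 + c)) = -32 + 8*(-5 + b)*(-2 + c))
2*((-2 + h(-5, 5))*(-6) + p(7, -1)) = 2*((-2 + (48 - 40*5 - 16*(-5) + 8*(-5)*5))*(-6) + 11) = 2*((-2 + (48 - 200 + 80 - 200))*(-6) + 11) = 2*((-2 - 272)*(-6) + 11) = 2*(-274*(-6) + 11) = 2*(1644 + 11) = 2*1655 = 3310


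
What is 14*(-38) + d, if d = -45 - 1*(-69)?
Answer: -508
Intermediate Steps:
d = 24 (d = -45 + 69 = 24)
14*(-38) + d = 14*(-38) + 24 = -532 + 24 = -508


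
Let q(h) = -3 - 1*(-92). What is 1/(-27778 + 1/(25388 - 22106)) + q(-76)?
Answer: 8113894873/91167395 ≈ 89.000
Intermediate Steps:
q(h) = 89 (q(h) = -3 + 92 = 89)
1/(-27778 + 1/(25388 - 22106)) + q(-76) = 1/(-27778 + 1/(25388 - 22106)) + 89 = 1/(-27778 + 1/3282) + 89 = 1/(-91167395/3282) + 89 = -3282/91167395 + 89 = 8113894873/91167395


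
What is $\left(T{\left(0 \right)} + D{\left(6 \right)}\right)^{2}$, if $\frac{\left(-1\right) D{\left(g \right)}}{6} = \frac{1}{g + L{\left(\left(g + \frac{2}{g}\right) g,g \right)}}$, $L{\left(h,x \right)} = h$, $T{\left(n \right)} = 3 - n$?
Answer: $\frac{3969}{484} \approx 8.2004$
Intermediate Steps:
$D{\left(g \right)} = - \frac{6}{g + g \left(g + \frac{2}{g}\right)}$ ($D{\left(g \right)} = - \frac{6}{g + \left(g + \frac{2}{g}\right) g} = - \frac{6}{g + g \left(g + \frac{2}{g}\right)}$)
$\left(T{\left(0 \right)} + D{\left(6 \right)}\right)^{2} = \left(\left(3 - 0\right) - \frac{6}{2 + 6 + 6^{2}}\right)^{2} = \left(\left(3 + 0\right) - \frac{6}{2 + 6 + 36}\right)^{2} = \left(3 - \frac{6}{44}\right)^{2} = \left(3 - \frac{3}{22}\right)^{2} = \left(\frac{63}{22}\right)^{2} = \frac{3969}{484}$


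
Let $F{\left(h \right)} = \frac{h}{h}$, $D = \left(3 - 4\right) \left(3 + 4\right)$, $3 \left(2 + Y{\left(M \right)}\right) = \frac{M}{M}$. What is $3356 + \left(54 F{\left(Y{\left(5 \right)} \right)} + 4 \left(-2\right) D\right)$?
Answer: $3466$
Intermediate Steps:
$Y{\left(M \right)} = - \frac{5}{3}$ ($Y{\left(M \right)} = -2 + \frac{M \frac{1}{M}}{3} = -2 + \frac{1}{3} \cdot 1 = -2 + \frac{1}{3} = - \frac{5}{3}$)
$D = -7$ ($D = \left(-1\right) 7 = -7$)
$F{\left(h \right)} = 1$
$3356 + \left(54 F{\left(Y{\left(5 \right)} \right)} + 4 \left(-2\right) D\right) = 3356 + \left(54 \cdot 1 + 4 \left(-2\right) \left(-7\right)\right) = 3356 + \left(54 - -56\right) = 3356 + \left(54 + 56\right) = 3356 + 110 = 3466$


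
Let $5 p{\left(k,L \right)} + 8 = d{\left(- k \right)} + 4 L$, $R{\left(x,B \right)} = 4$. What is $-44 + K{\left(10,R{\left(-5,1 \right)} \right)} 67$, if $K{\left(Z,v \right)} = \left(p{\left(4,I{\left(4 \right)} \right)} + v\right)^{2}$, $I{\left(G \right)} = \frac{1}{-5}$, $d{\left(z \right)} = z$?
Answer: $\frac{59332}{625} \approx 94.931$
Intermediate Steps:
$I{\left(G \right)} = - \frac{1}{5}$
$p{\left(k,L \right)} = - \frac{8}{5} - \frac{k}{5} + \frac{4 L}{5}$ ($p{\left(k,L \right)} = - \frac{8}{5} + \frac{- k + 4 L}{5} = - \frac{8}{5} + \left(- \frac{k}{5} + \frac{4 L}{5}\right) = - \frac{8}{5} - \frac{k}{5} + \frac{4 L}{5}$)
$K{\left(Z,v \right)} = \left(- \frac{64}{25} + v\right)^{2}$ ($K{\left(Z,v \right)} = \left(\left(- \frac{8}{5} - \frac{4}{5} + \frac{4}{5} \left(- \frac{1}{5}\right)\right) + v\right)^{2} = \left(\left(- \frac{8}{5} - \frac{4}{5} - \frac{4}{25}\right) + v\right)^{2} = \left(- \frac{64}{25} + v\right)^{2}$)
$-44 + K{\left(10,R{\left(-5,1 \right)} \right)} 67 = -44 + \frac{\left(-64 + 25 \cdot 4\right)^{2}}{625} \cdot 67 = -44 + \frac{\left(-64 + 100\right)^{2}}{625} \cdot 67 = -44 + \frac{36^{2}}{625} \cdot 67 = -44 + \frac{1}{625} \cdot 1296 \cdot 67 = -44 + \frac{1296}{625} \cdot 67 = -44 + \frac{86832}{625} = \frac{59332}{625}$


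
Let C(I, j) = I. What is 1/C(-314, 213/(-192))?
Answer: -1/314 ≈ -0.0031847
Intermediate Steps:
1/C(-314, 213/(-192)) = 1/(-314) = -1/314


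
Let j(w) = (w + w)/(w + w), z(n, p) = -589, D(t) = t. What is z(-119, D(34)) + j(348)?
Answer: -588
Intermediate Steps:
j(w) = 1 (j(w) = (2*w)/((2*w)) = (2*w)*(1/(2*w)) = 1)
z(-119, D(34)) + j(348) = -589 + 1 = -588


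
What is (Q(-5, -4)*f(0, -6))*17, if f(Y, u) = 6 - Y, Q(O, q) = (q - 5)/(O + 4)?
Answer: 918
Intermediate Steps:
Q(O, q) = (-5 + q)/(4 + O)
(Q(-5, -4)*f(0, -6))*17 = (((-5 - 4)/(4 - 5))*(6 - 1*0))*17 = ((-9/(-1))*(6 + 0))*17 = (-1*(-9)*6)*17 = (9*6)*17 = 54*17 = 918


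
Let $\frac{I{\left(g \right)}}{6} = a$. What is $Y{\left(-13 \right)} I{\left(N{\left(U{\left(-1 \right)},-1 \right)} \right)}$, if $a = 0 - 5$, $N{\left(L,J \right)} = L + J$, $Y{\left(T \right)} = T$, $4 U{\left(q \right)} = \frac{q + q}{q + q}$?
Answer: $390$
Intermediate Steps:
$U{\left(q \right)} = \frac{1}{4}$ ($U{\left(q \right)} = \frac{\left(q + q\right) \frac{1}{q + q}}{4} = \frac{2 q \frac{1}{2 q}}{4} = \frac{1}{4} \cdot 1 = \frac{1}{4}$)
$N{\left(L,J \right)} = J + L$
$a = -5$ ($a = 0 - 5 = -5$)
$I{\left(g \right)} = -30$ ($I{\left(g \right)} = 6 \left(-5\right) = -30$)
$Y{\left(-13 \right)} I{\left(N{\left(U{\left(-1 \right)},-1 \right)} \right)} = \left(-13\right) \left(-30\right) = 390$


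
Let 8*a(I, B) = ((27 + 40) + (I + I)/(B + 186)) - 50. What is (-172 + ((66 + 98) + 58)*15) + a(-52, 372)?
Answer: 7053347/2232 ≈ 3160.1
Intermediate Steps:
a(I, B) = 17/8 + I/(4*(186 + B)) (a(I, B) = (((27 + 40) + (I + I)/(B + 186)) - 50)/8 = ((67 + (2*I)/(186 + B)) - 50)/8 = ((67 + 2*I/(186 + B)) - 50)/8 = (17 + 2*I/(186 + B))/8 = 17/8 + I/(4*(186 + B)))
(-172 + ((66 + 98) + 58)*15) + a(-52, 372) = (-172 + ((66 + 98) + 58)*15) + (3162 + 2*(-52) + 17*372)/(8*(186 + 372)) = (-172 + (164 + 58)*15) + (1/8)*(3162 - 104 + 6324)/558 = (-172 + 222*15) + (1/8)*(1/558)*9382 = (-172 + 3330) + 4691/2232 = 3158 + 4691/2232 = 7053347/2232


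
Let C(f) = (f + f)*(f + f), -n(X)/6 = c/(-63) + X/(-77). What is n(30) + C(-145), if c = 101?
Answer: 19429862/231 ≈ 84112.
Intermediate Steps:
n(X) = 202/21 + 6*X/77 (n(X) = -6*(101/(-63) + X/(-77)) = -6*(101*(-1/63) + X*(-1/77)) = -6*(-101/63 - X/77) = 202/21 + 6*X/77)
C(f) = 4*f² (C(f) = (2*f)*(2*f) = 4*f²)
n(30) + C(-145) = (202/21 + (6/77)*30) + 4*(-145)² = (202/21 + 180/77) + 4*21025 = 2762/231 + 84100 = 19429862/231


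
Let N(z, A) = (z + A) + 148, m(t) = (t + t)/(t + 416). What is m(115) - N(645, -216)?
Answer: -306157/531 ≈ -576.57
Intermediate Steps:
m(t) = 2*t/(416 + t) (m(t) = (2*t)/(416 + t) = 2*t/(416 + t))
N(z, A) = 148 + A + z (N(z, A) = (A + z) + 148 = 148 + A + z)
m(115) - N(645, -216) = 2*115/(416 + 115) - (148 - 216 + 645) = 2*115/531 - 1*577 = 2*115*(1/531) - 577 = 230/531 - 577 = -306157/531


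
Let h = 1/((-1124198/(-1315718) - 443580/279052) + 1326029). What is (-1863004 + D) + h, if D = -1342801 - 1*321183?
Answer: -214642012718668158327683/60857029487685825 ≈ -3.5270e+6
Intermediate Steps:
D = -1663984 (D = -1342801 - 321183 = -1663984)
h = 45894217417/60857029487685825 (h = 1/((-1124198*(-1/1315718) - 443580*1/279052) + 1326029) = 1/((562099/657859 - 110895/69763) + 1326029) = 1/(-33739561268/45894217417 + 1326029) = 1/(60857029487685825/45894217417) = 45894217417/60857029487685825 ≈ 7.5413e-7)
(-1863004 + D) + h = (-1863004 - 1663984) + 45894217417/60857029487685825 = -3526988 + 45894217417/60857029487685825 = -214642012718668158327683/60857029487685825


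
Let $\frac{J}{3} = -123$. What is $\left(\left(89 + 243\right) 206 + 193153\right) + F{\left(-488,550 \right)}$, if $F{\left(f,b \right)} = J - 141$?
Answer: $261035$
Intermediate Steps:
$J = -369$ ($J = 3 \left(-123\right) = -369$)
$F{\left(f,b \right)} = -510$ ($F{\left(f,b \right)} = -369 - 141 = -510$)
$\left(\left(89 + 243\right) 206 + 193153\right) + F{\left(-488,550 \right)} = \left(\left(89 + 243\right) 206 + 193153\right) - 510 = \left(332 \cdot 206 + 193153\right) - 510 = \left(68392 + 193153\right) - 510 = 261545 - 510 = 261035$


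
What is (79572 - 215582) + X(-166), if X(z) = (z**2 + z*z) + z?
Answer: -81064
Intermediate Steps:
X(z) = z + 2*z**2 (X(z) = (z**2 + z**2) + z = 2*z**2 + z = z + 2*z**2)
(79572 - 215582) + X(-166) = (79572 - 215582) - 166*(1 + 2*(-166)) = -136010 - 166*(1 - 332) = -136010 - 166*(-331) = -136010 + 54946 = -81064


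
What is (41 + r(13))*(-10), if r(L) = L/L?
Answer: -420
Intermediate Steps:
r(L) = 1
(41 + r(13))*(-10) = (41 + 1)*(-10) = 42*(-10) = -420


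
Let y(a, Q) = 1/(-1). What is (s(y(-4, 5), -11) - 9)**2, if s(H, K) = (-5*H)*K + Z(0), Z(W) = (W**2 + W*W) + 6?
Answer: 3364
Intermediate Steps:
y(a, Q) = -1
Z(W) = 6 + 2*W**2 (Z(W) = (W**2 + W**2) + 6 = 2*W**2 + 6 = 6 + 2*W**2)
s(H, K) = 6 - 5*H*K (s(H, K) = (-5*H)*K + (6 + 2*0**2) = -5*H*K + (6 + 2*0) = -5*H*K + (6 + 0) = -5*H*K + 6 = 6 - 5*H*K)
(s(y(-4, 5), -11) - 9)**2 = ((6 - 5*(-1)*(-11)) - 9)**2 = ((6 - 55) - 9)**2 = (-49 - 9)**2 = (-58)**2 = 3364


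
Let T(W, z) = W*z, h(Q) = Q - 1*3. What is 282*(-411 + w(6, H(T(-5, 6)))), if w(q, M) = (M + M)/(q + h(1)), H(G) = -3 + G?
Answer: -120555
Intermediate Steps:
h(Q) = -3 + Q (h(Q) = Q - 3 = -3 + Q)
w(q, M) = 2*M/(-2 + q) (w(q, M) = (M + M)/(q + (-3 + 1)) = (2*M)/(q - 2) = (2*M)/(-2 + q) = 2*M/(-2 + q))
282*(-411 + w(6, H(T(-5, 6)))) = 282*(-411 + 2*(-3 - 5*6)/(-2 + 6)) = 282*(-411 + 2*(-3 - 30)/4) = 282*(-411 + 2*(-33)*(¼)) = 282*(-411 - 33/2) = 282*(-855/2) = -120555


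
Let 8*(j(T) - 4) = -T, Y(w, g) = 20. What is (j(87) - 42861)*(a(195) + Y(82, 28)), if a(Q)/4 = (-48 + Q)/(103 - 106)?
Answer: 7544746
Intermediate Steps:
a(Q) = 64 - 4*Q/3 (a(Q) = 4*((-48 + Q)/(103 - 106)) = 4*((-48 + Q)/(-3)) = 4*((-48 + Q)*(-1/3)) = 4*(16 - Q/3) = 64 - 4*Q/3)
j(T) = 4 - T/8 (j(T) = 4 + (-T)/8 = 4 - T/8)
(j(87) - 42861)*(a(195) + Y(82, 28)) = ((4 - 1/8*87) - 42861)*((64 - 4/3*195) + 20) = ((4 - 87/8) - 42861)*((64 - 260) + 20) = (-55/8 - 42861)*(-196 + 20) = -342943/8*(-176) = 7544746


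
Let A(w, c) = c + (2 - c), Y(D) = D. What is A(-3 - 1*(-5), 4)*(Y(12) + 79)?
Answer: 182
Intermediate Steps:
A(w, c) = 2
A(-3 - 1*(-5), 4)*(Y(12) + 79) = 2*(12 + 79) = 2*91 = 182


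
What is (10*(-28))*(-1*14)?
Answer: 3920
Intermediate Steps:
(10*(-28))*(-1*14) = -280*(-14) = 3920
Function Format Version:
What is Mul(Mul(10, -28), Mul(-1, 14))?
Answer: 3920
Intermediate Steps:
Mul(Mul(10, -28), Mul(-1, 14)) = Mul(-280, -14) = 3920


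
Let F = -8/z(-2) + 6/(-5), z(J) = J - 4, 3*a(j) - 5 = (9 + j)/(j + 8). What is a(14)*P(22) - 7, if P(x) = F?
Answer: -3332/495 ≈ -6.7313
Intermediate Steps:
a(j) = 5/3 + (9 + j)/(3*(8 + j)) (a(j) = 5/3 + ((9 + j)/(j + 8))/3 = 5/3 + ((9 + j)/(8 + j))/3 = 5/3 + (9 + j)/(3*(8 + j)))
z(J) = -4 + J
F = 2/15 (F = -8/(-4 - 2) + 6/(-5) = -8/(-6) + 6*(-⅕) = -8*(-⅙) - 6/5 = 4/3 - 6/5 = 2/15 ≈ 0.13333)
P(x) = 2/15
a(14)*P(22) - 7 = ((49 + 6*14)/(3*(8 + 14)))*(2/15) - 7 = ((⅓)*(49 + 84)/22)*(2/15) - 7 = ((⅓)*(1/22)*133)*(2/15) - 7 = (133/66)*(2/15) - 7 = 133/495 - 7 = -3332/495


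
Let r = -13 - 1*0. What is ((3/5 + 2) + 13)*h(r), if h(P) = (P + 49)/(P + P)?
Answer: -108/5 ≈ -21.600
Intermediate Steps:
r = -13 (r = -13 + 0 = -13)
h(P) = (49 + P)/(2*P) (h(P) = (49 + P)/((2*P)) = (49 + P)*(1/(2*P)) = (49 + P)/(2*P))
((3/5 + 2) + 13)*h(r) = ((3/5 + 2) + 13)*((½)*(49 - 13)/(-13)) = ((3*(⅕) + 2) + 13)*((½)*(-1/13)*36) = ((⅗ + 2) + 13)*(-18/13) = (13/5 + 13)*(-18/13) = (78/5)*(-18/13) = -108/5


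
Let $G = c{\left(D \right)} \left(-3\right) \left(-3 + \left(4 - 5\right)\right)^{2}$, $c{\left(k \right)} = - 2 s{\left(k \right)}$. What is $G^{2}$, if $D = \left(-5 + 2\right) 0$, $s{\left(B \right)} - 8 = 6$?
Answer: $1806336$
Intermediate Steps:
$s{\left(B \right)} = 14$ ($s{\left(B \right)} = 8 + 6 = 14$)
$D = 0$ ($D = \left(-3\right) 0 = 0$)
$c{\left(k \right)} = -28$ ($c{\left(k \right)} = \left(-2\right) 14 = -28$)
$G = 1344$ ($G = \left(-28\right) \left(-3\right) \left(-3 + \left(4 - 5\right)\right)^{2} = 84 \left(-3 - 1\right)^{2} = 84 \left(-4\right)^{2} = 84 \cdot 16 = 1344$)
$G^{2} = 1344^{2} = 1806336$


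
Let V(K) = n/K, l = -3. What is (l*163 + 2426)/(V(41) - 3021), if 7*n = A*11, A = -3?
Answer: -555919/867060 ≈ -0.64115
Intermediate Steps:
n = -33/7 (n = (-3*11)/7 = (1/7)*(-33) = -33/7 ≈ -4.7143)
V(K) = -33/(7*K)
(l*163 + 2426)/(V(41) - 3021) = (-3*163 + 2426)/(-33/7/41 - 3021) = (-489 + 2426)/(-33/7*1/41 - 3021) = 1937/(-33/287 - 3021) = 1937/(-867060/287) = 1937*(-287/867060) = -555919/867060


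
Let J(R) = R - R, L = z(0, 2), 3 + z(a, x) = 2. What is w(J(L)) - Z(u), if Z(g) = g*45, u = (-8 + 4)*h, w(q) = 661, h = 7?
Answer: 1921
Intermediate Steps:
z(a, x) = -1 (z(a, x) = -3 + 2 = -1)
L = -1
J(R) = 0
u = -28 (u = (-8 + 4)*7 = -4*7 = -28)
Z(g) = 45*g
w(J(L)) - Z(u) = 661 - 45*(-28) = 661 - 1*(-1260) = 661 + 1260 = 1921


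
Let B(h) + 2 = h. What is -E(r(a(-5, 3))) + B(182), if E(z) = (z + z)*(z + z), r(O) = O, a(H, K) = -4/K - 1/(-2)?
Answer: 1595/9 ≈ 177.22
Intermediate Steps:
a(H, K) = ½ - 4/K (a(H, K) = -4/K - 1*(-½) = -4/K + ½ = ½ - 4/K)
E(z) = 4*z² (E(z) = (2*z)*(2*z) = 4*z²)
B(h) = -2 + h
-E(r(a(-5, 3))) + B(182) = -4*((½)*(-8 + 3)/3)² + (-2 + 182) = -4*((½)*(⅓)*(-5))² + 180 = -4*(-⅚)² + 180 = -4*25/36 + 180 = -1*25/9 + 180 = -25/9 + 180 = 1595/9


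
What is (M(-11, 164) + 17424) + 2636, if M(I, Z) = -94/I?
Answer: 220754/11 ≈ 20069.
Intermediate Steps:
(M(-11, 164) + 17424) + 2636 = (-94/(-11) + 17424) + 2636 = (-94*(-1/11) + 17424) + 2636 = (94/11 + 17424) + 2636 = 191758/11 + 2636 = 220754/11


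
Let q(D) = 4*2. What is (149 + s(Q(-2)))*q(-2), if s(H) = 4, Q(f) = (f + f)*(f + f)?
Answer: 1224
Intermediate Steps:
Q(f) = 4*f**2 (Q(f) = (2*f)*(2*f) = 4*f**2)
q(D) = 8
(149 + s(Q(-2)))*q(-2) = (149 + 4)*8 = 153*8 = 1224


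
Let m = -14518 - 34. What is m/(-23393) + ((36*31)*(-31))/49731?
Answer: -28539572/387785761 ≈ -0.073596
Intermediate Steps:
m = -14552
m/(-23393) + ((36*31)*(-31))/49731 = -14552/(-23393) + ((36*31)*(-31))/49731 = -14552*(-1/23393) + (1116*(-31))*(1/49731) = 14552/23393 - 34596*1/49731 = 14552/23393 - 11532/16577 = -28539572/387785761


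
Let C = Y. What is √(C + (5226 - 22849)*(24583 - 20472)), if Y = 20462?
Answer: I*√72427691 ≈ 8510.5*I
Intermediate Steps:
C = 20462
√(C + (5226 - 22849)*(24583 - 20472)) = √(20462 + (5226 - 22849)*(24583 - 20472)) = √(20462 - 17623*4111) = √(20462 - 72448153) = √(-72427691) = I*√72427691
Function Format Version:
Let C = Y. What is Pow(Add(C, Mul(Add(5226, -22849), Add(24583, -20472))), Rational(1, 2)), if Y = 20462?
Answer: Mul(I, Pow(72427691, Rational(1, 2))) ≈ Mul(8510.5, I)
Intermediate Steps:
C = 20462
Pow(Add(C, Mul(Add(5226, -22849), Add(24583, -20472))), Rational(1, 2)) = Pow(Add(20462, Mul(Add(5226, -22849), Add(24583, -20472))), Rational(1, 2)) = Pow(Add(20462, Mul(-17623, 4111)), Rational(1, 2)) = Pow(Add(20462, -72448153), Rational(1, 2)) = Pow(-72427691, Rational(1, 2)) = Mul(I, Pow(72427691, Rational(1, 2)))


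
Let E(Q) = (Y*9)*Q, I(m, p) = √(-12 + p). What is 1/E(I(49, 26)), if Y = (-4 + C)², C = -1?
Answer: √14/3150 ≈ 0.0011878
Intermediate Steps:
Y = 25 (Y = (-4 - 1)² = (-5)² = 25)
E(Q) = 225*Q (E(Q) = (25*9)*Q = 225*Q)
1/E(I(49, 26)) = 1/(225*√(-12 + 26)) = 1/(225*√14) = √14/3150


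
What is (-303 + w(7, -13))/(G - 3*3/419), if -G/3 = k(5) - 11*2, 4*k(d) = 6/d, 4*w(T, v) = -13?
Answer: -2566375/545358 ≈ -4.7059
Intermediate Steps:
w(T, v) = -13/4 (w(T, v) = (¼)*(-13) = -13/4)
k(d) = 3/(2*d) (k(d) = (6/d)/4 = 3/(2*d))
G = 651/10 (G = -3*((3/2)/5 - 11*2) = -3*((3/2)*(⅕) - 22) = -3*(3/10 - 22) = -3*(-217/10) = 651/10 ≈ 65.100)
(-303 + w(7, -13))/(G - 3*3/419) = (-303 - 13/4)/(651/10 - 3*3/419) = -1225/(4*(651/10 - 9*1/419)) = -1225/(4*(651/10 - 9/419)) = -1225/(4*272679/4190) = -1225/4*4190/272679 = -2566375/545358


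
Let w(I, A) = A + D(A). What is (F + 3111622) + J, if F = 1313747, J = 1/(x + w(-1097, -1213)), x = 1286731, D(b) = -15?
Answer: 5688825125608/1285503 ≈ 4.4254e+6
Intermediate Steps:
w(I, A) = -15 + A (w(I, A) = A - 15 = -15 + A)
J = 1/1285503 (J = 1/(1286731 + (-15 - 1213)) = 1/(1286731 - 1228) = 1/1285503 ≈ 7.7791e-7)
(F + 3111622) + J = (1313747 + 3111622) + 1/1285503 = 4425369 + 1/1285503 = 5688825125608/1285503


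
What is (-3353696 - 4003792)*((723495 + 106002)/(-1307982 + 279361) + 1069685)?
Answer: -8095441286517961344/1028621 ≈ -7.8702e+12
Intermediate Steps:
(-3353696 - 4003792)*((723495 + 106002)/(-1307982 + 279361) + 1069685) = -7357488*(829497/(-1028621) + 1069685) = -7357488*(829497*(-1/1028621) + 1069685) = -7357488*(-829497/1028621 + 1069685) = -7357488*1100299624888/1028621 = -8095441286517961344/1028621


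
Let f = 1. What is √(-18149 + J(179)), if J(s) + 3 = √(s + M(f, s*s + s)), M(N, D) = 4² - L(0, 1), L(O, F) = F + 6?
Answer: √(-18152 + 2*√47) ≈ 134.68*I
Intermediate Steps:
L(O, F) = 6 + F
M(N, D) = 9 (M(N, D) = 4² - (6 + 1) = 16 - 1*7 = 16 - 7 = 9)
J(s) = -3 + √(9 + s) (J(s) = -3 + √(s + 9) = -3 + √(9 + s))
√(-18149 + J(179)) = √(-18149 + (-3 + √(9 + 179))) = √(-18149 + (-3 + √188)) = √(-18149 + (-3 + 2*√47)) = √(-18152 + 2*√47)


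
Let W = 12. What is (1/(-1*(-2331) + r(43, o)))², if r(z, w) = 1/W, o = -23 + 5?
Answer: 144/782488729 ≈ 1.8403e-7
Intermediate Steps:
o = -18
r(z, w) = 1/12
(1/(-1*(-2331) + r(43, o)))² = (1/(-1*(-2331) + 1/12))² = (1/(2331 + 1/12))² = (1/(27973/12))² = (12/27973)² = 144/782488729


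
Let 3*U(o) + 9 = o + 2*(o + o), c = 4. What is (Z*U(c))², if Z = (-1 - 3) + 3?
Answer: 121/9 ≈ 13.444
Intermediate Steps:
Z = -1 (Z = -4 + 3 = -1)
U(o) = -3 + 5*o/3 (U(o) = -3 + (o + 2*(o + o))/3 = -3 + (o + 2*(2*o))/3 = -3 + (o + 4*o)/3 = -3 + (5*o)/3 = -3 + 5*o/3)
(Z*U(c))² = (-(-3 + (5/3)*4))² = (-(-3 + 20/3))² = (-1*11/3)² = (-11/3)² = 121/9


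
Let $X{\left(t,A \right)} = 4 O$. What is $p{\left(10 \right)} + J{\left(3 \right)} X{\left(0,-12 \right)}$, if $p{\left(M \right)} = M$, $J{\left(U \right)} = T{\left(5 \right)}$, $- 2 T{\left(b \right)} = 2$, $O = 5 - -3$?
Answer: $-22$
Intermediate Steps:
$O = 8$ ($O = 5 + 3 = 8$)
$T{\left(b \right)} = -1$ ($T{\left(b \right)} = \left(- \frac{1}{2}\right) 2 = -1$)
$X{\left(t,A \right)} = 32$ ($X{\left(t,A \right)} = 4 \cdot 8 = 32$)
$J{\left(U \right)} = -1$
$p{\left(10 \right)} + J{\left(3 \right)} X{\left(0,-12 \right)} = 10 - 32 = -22$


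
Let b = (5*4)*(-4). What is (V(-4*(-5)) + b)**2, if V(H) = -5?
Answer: 7225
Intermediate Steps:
b = -80 (b = 20*(-4) = -80)
(V(-4*(-5)) + b)**2 = (-5 - 80)**2 = (-85)**2 = 7225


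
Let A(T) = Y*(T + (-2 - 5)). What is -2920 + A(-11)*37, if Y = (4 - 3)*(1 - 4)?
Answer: -922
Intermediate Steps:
Y = -3 (Y = 1*(-3) = -3)
A(T) = 21 - 3*T (A(T) = -3*(T + (-2 - 5)) = -3*(T - 7) = -3*(-7 + T) = 21 - 3*T)
-2920 + A(-11)*37 = -2920 + (21 - 3*(-11))*37 = -2920 + (21 + 33)*37 = -2920 + 54*37 = -2920 + 1998 = -922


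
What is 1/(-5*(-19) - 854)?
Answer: -1/759 ≈ -0.0013175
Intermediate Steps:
1/(-5*(-19) - 854) = 1/(95 - 854) = 1/(-759) = -1/759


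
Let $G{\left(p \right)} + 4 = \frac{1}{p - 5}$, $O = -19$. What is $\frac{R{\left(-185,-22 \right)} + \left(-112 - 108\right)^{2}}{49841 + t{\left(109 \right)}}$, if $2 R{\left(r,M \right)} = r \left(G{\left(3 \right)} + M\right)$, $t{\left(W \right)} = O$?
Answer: $\frac{203405}{199288} \approx 1.0207$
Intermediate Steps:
$t{\left(W \right)} = -19$
$G{\left(p \right)} = -4 + \frac{1}{-5 + p}$ ($G{\left(p \right)} = -4 + \frac{1}{p - 5} = -4 + \frac{1}{-5 + p}$)
$R{\left(r,M \right)} = \frac{r \left(- \frac{9}{2} + M\right)}{2}$ ($R{\left(r,M \right)} = \frac{r \left(\frac{21 - 12}{-5 + 3} + M\right)}{2} = \frac{r \left(\frac{21 - 12}{-2} + M\right)}{2} = \frac{r \left(\left(- \frac{1}{2}\right) 9 + M\right)}{2} = \frac{r \left(- \frac{9}{2} + M\right)}{2}$)
$\frac{R{\left(-185,-22 \right)} + \left(-112 - 108\right)^{2}}{49841 + t{\left(109 \right)}} = \frac{\frac{1}{4} \left(-185\right) \left(-9 + 2 \left(-22\right)\right) + \left(-112 - 108\right)^{2}}{49841 - 19} = \frac{\frac{1}{4} \left(-185\right) \left(-9 - 44\right) + \left(-220\right)^{2}}{49822} = \left(\frac{1}{4} \left(-185\right) \left(-53\right) + 48400\right) \frac{1}{49822} = \left(\frac{9805}{4} + 48400\right) \frac{1}{49822} = \frac{203405}{4} \cdot \frac{1}{49822} = \frac{203405}{199288}$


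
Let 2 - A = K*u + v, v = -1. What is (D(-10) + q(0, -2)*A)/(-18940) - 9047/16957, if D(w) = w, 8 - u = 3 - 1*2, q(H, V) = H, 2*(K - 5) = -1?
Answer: -17118061/32116558 ≈ -0.53300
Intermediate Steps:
K = 9/2 (K = 5 + (½)*(-1) = 5 - ½ = 9/2 ≈ 4.5000)
u = 7 (u = 8 - (3 - 1*2) = 8 - (3 - 2) = 8 - 1*1 = 8 - 1 = 7)
A = -57/2 (A = 2 - ((9/2)*7 - 1) = 2 - (63/2 - 1) = 2 - 1*61/2 = 2 - 61/2 = -57/2 ≈ -28.500)
(D(-10) + q(0, -2)*A)/(-18940) - 9047/16957 = (-10 + 0*(-57/2))/(-18940) - 9047/16957 = (-10 + 0)*(-1/18940) - 9047*1/16957 = -10*(-1/18940) - 9047/16957 = 1/1894 - 9047/16957 = -17118061/32116558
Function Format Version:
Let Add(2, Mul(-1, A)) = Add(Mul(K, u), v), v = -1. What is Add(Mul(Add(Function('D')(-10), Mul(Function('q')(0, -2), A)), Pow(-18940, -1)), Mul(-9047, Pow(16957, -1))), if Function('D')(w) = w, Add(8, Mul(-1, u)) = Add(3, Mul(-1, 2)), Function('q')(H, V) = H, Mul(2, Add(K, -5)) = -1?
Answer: Rational(-17118061, 32116558) ≈ -0.53300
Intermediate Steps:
K = Rational(9, 2) (K = Add(5, Mul(Rational(1, 2), -1)) = Add(5, Rational(-1, 2)) = Rational(9, 2) ≈ 4.5000)
u = 7 (u = Add(8, Mul(-1, Add(3, Mul(-1, 2)))) = Add(8, Mul(-1, Add(3, -2))) = Add(8, Mul(-1, 1)) = Add(8, -1) = 7)
A = Rational(-57, 2) (A = Add(2, Mul(-1, Add(Mul(Rational(9, 2), 7), -1))) = Add(2, Mul(-1, Add(Rational(63, 2), -1))) = Add(2, Mul(-1, Rational(61, 2))) = Add(2, Rational(-61, 2)) = Rational(-57, 2) ≈ -28.500)
Add(Mul(Add(Function('D')(-10), Mul(Function('q')(0, -2), A)), Pow(-18940, -1)), Mul(-9047, Pow(16957, -1))) = Add(Mul(Add(-10, Mul(0, Rational(-57, 2))), Pow(-18940, -1)), Mul(-9047, Pow(16957, -1))) = Add(Mul(Add(-10, 0), Rational(-1, 18940)), Mul(-9047, Rational(1, 16957))) = Add(Mul(-10, Rational(-1, 18940)), Rational(-9047, 16957)) = Add(Rational(1, 1894), Rational(-9047, 16957)) = Rational(-17118061, 32116558)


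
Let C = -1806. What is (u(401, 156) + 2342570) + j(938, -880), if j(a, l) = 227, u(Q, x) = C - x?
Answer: 2340835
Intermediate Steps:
u(Q, x) = -1806 - x
(u(401, 156) + 2342570) + j(938, -880) = ((-1806 - 1*156) + 2342570) + 227 = ((-1806 - 156) + 2342570) + 227 = (-1962 + 2342570) + 227 = 2340608 + 227 = 2340835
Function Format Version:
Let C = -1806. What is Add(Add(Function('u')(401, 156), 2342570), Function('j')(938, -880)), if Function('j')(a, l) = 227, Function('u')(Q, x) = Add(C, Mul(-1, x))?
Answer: 2340835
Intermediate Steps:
Function('u')(Q, x) = Add(-1806, Mul(-1, x))
Add(Add(Function('u')(401, 156), 2342570), Function('j')(938, -880)) = Add(Add(Add(-1806, Mul(-1, 156)), 2342570), 227) = Add(Add(Add(-1806, -156), 2342570), 227) = Add(Add(-1962, 2342570), 227) = Add(2340608, 227) = 2340835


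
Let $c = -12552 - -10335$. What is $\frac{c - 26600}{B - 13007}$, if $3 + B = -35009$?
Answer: $\frac{28817}{48019} \approx 0.60012$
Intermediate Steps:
$B = -35012$ ($B = -3 - 35009 = -35012$)
$c = -2217$ ($c = -12552 + 10335 = -2217$)
$\frac{c - 26600}{B - 13007} = \frac{-2217 - 26600}{-35012 - 13007} = - \frac{28817}{-48019} = \left(-28817\right) \left(- \frac{1}{48019}\right) = \frac{28817}{48019}$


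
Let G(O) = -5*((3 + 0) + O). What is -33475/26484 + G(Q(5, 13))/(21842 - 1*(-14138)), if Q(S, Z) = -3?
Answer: -33475/26484 ≈ -1.2640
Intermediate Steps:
G(O) = -15 - 5*O (G(O) = -5*(3 + O) = -15 - 5*O)
-33475/26484 + G(Q(5, 13))/(21842 - 1*(-14138)) = -33475/26484 + (-15 - 5*(-3))/(21842 - 1*(-14138)) = -33475*1/26484 + (-15 + 15)/(21842 + 14138) = -33475/26484 + 0/35980 = -33475/26484 + 0*(1/35980) = -33475/26484 + 0 = -33475/26484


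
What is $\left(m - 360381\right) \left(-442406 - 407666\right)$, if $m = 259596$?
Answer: $85674506520$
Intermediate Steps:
$\left(m - 360381\right) \left(-442406 - 407666\right) = \left(259596 - 360381\right) \left(-442406 - 407666\right) = \left(-100785\right) \left(-850072\right) = 85674506520$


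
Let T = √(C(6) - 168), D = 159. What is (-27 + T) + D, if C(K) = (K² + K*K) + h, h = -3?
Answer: 132 + 3*I*√11 ≈ 132.0 + 9.9499*I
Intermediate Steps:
C(K) = -3 + 2*K² (C(K) = (K² + K*K) - 3 = (K² + K²) - 3 = 2*K² - 3 = -3 + 2*K²)
T = 3*I*√11 (T = √((-3 + 2*6²) - 168) = √((-3 + 2*36) - 168) = √((-3 + 72) - 168) = √(69 - 168) = √(-99) = 3*I*√11 ≈ 9.9499*I)
(-27 + T) + D = (-27 + 3*I*√11) + 159 = 132 + 3*I*√11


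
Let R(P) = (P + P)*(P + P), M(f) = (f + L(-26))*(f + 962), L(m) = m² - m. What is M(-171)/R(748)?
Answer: 420021/2238016 ≈ 0.18768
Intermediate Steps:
M(f) = (702 + f)*(962 + f) (M(f) = (f - 26*(-1 - 26))*(f + 962) = (f - 26*(-27))*(962 + f) = (f + 702)*(962 + f) = (702 + f)*(962 + f))
R(P) = 4*P² (R(P) = (2*P)*(2*P) = 4*P²)
M(-171)/R(748) = (675324 + (-171)² + 1664*(-171))/((4*748²)) = (675324 + 29241 - 284544)/((4*559504)) = 420021/2238016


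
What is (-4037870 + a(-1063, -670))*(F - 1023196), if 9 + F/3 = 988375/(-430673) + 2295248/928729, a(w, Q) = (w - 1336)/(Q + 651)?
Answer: 31397789571444359362369524/7599591587723 ≈ 4.1315e+12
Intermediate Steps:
a(w, Q) = (-1336 + w)/(651 + Q)
F = -10587713175072/399978504617 (F = -27 + 3*(988375/(-430673) + 2295248/928729) = -27 + 3*(988375*(-1/430673) + 2295248*(1/928729)) = -27 + 3*(-988375/430673 + 2295248/928729) = -27 + 3*(70568816529/399978504617) = -27 + 211706449587/399978504617 = -10587713175072/399978504617 ≈ -26.471)
(-4037870 + a(-1063, -670))*(F - 1023196) = (-4037870 + (-1336 - 1063)/(651 - 670))*(-10587713175072/399978504617 - 1023196) = (-4037870 - 2399/(-19))*(-409266993723271004/399978504617) = (-4037870 - 1/19*(-2399))*(-409266993723271004/399978504617) = (-4037870 + 2399/19)*(-409266993723271004/399978504617) = -76717131/19*(-409266993723271004/399978504617) = 31397789571444359362369524/7599591587723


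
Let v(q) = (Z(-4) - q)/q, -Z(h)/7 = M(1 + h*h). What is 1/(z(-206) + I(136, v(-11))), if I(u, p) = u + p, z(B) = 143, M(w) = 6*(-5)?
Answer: 11/2848 ≈ 0.0038624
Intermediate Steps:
M(w) = -30
Z(h) = 210 (Z(h) = -7*(-30) = 210)
v(q) = (210 - q)/q
I(u, p) = p + u
1/(z(-206) + I(136, v(-11))) = 1/(143 + ((210 - 1*(-11))/(-11) + 136)) = 1/(143 + (-(210 + 11)/11 + 136)) = 1/(143 + (-1/11*221 + 136)) = 1/(143 + (-221/11 + 136)) = 1/(143 + 1275/11) = 1/(2848/11) = 11/2848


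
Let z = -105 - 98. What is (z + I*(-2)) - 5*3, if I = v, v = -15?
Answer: -188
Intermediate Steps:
I = -15
z = -203
(z + I*(-2)) - 5*3 = (-203 - 15*(-2)) - 5*3 = (-203 + 30) - 15 = -173 - 15 = -188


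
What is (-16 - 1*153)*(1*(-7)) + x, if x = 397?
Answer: 1580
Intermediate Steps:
(-16 - 1*153)*(1*(-7)) + x = (-16 - 1*153)*(1*(-7)) + 397 = (-16 - 153)*(-7) + 397 = -169*(-7) + 397 = 1183 + 397 = 1580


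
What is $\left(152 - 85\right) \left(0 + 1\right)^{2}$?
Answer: $67$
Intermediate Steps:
$\left(152 - 85\right) \left(0 + 1\right)^{2} = 67 \cdot 1^{2} = 67 \cdot 1 = 67$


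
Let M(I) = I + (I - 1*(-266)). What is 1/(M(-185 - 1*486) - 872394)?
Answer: -1/873470 ≈ -1.1449e-6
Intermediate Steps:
M(I) = 266 + 2*I (M(I) = I + (I + 266) = I + (266 + I) = 266 + 2*I)
1/(M(-185 - 1*486) - 872394) = 1/((266 + 2*(-185 - 1*486)) - 872394) = 1/((266 + 2*(-185 - 486)) - 872394) = 1/((266 + 2*(-671)) - 872394) = 1/((266 - 1342) - 872394) = 1/(-1076 - 872394) = 1/(-873470) = -1/873470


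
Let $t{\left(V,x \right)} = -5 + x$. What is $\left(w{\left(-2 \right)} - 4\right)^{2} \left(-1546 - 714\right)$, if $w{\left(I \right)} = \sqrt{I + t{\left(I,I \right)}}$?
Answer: $-15820 + 54240 i \approx -15820.0 + 54240.0 i$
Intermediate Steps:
$w{\left(I \right)} = \sqrt{-5 + 2 I}$ ($w{\left(I \right)} = \sqrt{I + \left(-5 + I\right)} = \sqrt{-5 + 2 I}$)
$\left(w{\left(-2 \right)} - 4\right)^{2} \left(-1546 - 714\right) = \left(\sqrt{-5 + 2 \left(-2\right)} - 4\right)^{2} \left(-1546 - 714\right) = \left(\sqrt{-5 - 4} - 4\right)^{2} \left(-1546 - 714\right) = \left(\sqrt{-9} - 4\right)^{2} \left(-2260\right) = \left(3 i - 4\right)^{2} \left(-2260\right) = \left(-4 + 3 i\right)^{2} \left(-2260\right) = - 2260 \left(-4 + 3 i\right)^{2}$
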